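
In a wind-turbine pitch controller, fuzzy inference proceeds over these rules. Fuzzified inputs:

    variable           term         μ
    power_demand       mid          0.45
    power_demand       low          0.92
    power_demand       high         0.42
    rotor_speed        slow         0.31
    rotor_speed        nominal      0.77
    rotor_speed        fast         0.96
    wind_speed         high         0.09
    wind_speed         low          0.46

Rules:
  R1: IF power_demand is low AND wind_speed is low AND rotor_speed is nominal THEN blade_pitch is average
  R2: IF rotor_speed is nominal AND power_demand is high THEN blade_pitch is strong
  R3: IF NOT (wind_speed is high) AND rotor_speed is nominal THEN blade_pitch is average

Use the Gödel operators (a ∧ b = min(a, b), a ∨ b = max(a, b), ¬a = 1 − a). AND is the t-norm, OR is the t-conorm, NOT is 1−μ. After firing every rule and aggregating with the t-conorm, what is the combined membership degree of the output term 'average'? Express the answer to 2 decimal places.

0.77

R1: low=0.92, low=0.46, nominal=0.77; AND[min(a, b)] → w = 0.46
R2: nominal=0.77, high=0.42; AND[min(a, b)] → w = 0.42
R3: ¬high=1−0.09=0.91, nominal=0.77; AND[min(a, b)] → w = 0.77
Rules with consequent 'average': {R1, R3} → strengths 0.46, 0.77
Aggregate via t-conorm [max(a, b)]: 0.77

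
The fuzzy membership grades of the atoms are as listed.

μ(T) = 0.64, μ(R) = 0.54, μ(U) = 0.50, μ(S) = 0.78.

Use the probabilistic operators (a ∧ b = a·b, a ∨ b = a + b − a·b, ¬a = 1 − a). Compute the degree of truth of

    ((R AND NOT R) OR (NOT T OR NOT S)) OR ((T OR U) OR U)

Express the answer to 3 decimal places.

NOT R = 1 − 0.5400 = 0.4600
R AND NOT R = a·b on (0.5400, 0.4600) = 0.2484
NOT T = 1 − 0.6400 = 0.3600
NOT S = 1 − 0.7800 = 0.2200
NOT T OR NOT S = a + b − a·b on (0.3600, 0.2200) = 0.5008
(R AND NOT R) OR (NOT T OR NOT S) = a + b − a·b on (0.2484, 0.5008) = 0.6248
T OR U = a + b − a·b on (0.6400, 0.5000) = 0.8200
(T OR U) OR U = a + b − a·b on (0.8200, 0.5000) = 0.9100
((R AND NOT R) OR (NOT T OR NOT S)) OR ((T OR U) OR U) = a + b − a·b on (0.6248, 0.9100) = 0.9662

0.966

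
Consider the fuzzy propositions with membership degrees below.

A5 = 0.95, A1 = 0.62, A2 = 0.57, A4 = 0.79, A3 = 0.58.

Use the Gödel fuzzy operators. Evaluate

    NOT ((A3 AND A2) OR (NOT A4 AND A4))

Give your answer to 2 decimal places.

A3 AND A2 = min(a, b) on (0.58, 0.57) = 0.57
NOT A4 = 1 − 0.79 = 0.21
NOT A4 AND A4 = min(a, b) on (0.21, 0.79) = 0.21
(A3 AND A2) OR (NOT A4 AND A4) = max(a, b) on (0.57, 0.21) = 0.57
NOT ((A3 AND A2) OR (NOT A4 AND A4)) = 1 − 0.57 = 0.43

0.43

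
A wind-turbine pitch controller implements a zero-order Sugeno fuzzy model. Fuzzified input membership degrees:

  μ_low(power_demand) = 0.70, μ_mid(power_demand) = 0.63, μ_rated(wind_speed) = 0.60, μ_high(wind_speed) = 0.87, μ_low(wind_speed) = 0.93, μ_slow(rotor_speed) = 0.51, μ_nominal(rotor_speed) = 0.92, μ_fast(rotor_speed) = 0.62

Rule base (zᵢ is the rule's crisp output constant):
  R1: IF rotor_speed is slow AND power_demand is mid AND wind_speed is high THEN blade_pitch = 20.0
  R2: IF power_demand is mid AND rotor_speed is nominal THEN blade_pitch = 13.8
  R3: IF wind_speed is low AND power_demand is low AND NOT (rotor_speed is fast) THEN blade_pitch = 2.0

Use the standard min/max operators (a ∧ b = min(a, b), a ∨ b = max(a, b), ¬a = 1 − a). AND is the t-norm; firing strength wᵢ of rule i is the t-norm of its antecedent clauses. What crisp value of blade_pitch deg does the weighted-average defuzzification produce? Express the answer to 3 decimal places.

12.930

R1 (z=20.0): slow=0.51, mid=0.63, high=0.87; AND[min(a, b)] → w = 0.51
R2 (z=13.8): mid=0.63, nominal=0.92; AND[min(a, b)] → w = 0.63
R3 (z=2.0): low=0.93, low=0.70, ¬fast=1−0.62=0.38; AND[min(a, b)] → w = 0.38
Weighted average = (0.51·20.0 + 0.63·13.8 + 0.38·2.0) / (0.51 + 0.63 + 0.38)
  = 19.6540 / 1.5200 = 12.930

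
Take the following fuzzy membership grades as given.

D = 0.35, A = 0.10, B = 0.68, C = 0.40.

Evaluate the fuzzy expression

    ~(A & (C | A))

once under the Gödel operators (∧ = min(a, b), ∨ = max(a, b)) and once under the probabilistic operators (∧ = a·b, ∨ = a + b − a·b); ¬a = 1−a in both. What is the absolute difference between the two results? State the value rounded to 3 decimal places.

0.054

Under Gödel:
  C | A = max(a, b) on (0.40, 0.10) = 0.40
  A & (C | A) = min(a, b) on (0.10, 0.40) = 0.10
  ~(A & (C | A)) = 1 − 0.10 = 0.90
  → value = 0.9000
Under probabilistic:
  C | A = a + b − a·b on (0.4000, 0.1000) = 0.4600
  A & (C | A) = a·b on (0.1000, 0.4600) = 0.0460
  ~(A & (C | A)) = 1 − 0.0460 = 0.9540
  → value = 0.9540
|0.9000 − 0.9540| = 0.054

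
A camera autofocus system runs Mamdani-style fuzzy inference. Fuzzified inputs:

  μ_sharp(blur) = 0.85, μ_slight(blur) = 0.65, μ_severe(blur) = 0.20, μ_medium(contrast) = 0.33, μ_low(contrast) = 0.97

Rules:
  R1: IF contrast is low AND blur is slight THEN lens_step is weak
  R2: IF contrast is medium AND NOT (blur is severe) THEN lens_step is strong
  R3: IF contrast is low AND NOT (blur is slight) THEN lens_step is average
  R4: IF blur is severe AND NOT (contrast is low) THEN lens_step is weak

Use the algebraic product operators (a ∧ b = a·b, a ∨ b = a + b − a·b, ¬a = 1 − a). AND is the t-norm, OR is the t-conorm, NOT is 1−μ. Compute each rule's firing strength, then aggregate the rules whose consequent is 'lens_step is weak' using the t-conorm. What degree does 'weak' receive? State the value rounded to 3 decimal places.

R1: low=0.97, slight=0.65; AND[a·b] → w = 0.6305
R2: medium=0.33, ¬severe=1−0.20=0.80; AND[a·b] → w = 0.2640
R3: low=0.97, ¬slight=1−0.65=0.35; AND[a·b] → w = 0.3395
R4: severe=0.20, ¬low=1−0.97=0.03; AND[a·b] → w = 0.0060
Rules with consequent 'weak': {R1, R4} → strengths 0.6305, 0.0060
Aggregate via t-conorm [a + b − a·b]: 0.6327

0.633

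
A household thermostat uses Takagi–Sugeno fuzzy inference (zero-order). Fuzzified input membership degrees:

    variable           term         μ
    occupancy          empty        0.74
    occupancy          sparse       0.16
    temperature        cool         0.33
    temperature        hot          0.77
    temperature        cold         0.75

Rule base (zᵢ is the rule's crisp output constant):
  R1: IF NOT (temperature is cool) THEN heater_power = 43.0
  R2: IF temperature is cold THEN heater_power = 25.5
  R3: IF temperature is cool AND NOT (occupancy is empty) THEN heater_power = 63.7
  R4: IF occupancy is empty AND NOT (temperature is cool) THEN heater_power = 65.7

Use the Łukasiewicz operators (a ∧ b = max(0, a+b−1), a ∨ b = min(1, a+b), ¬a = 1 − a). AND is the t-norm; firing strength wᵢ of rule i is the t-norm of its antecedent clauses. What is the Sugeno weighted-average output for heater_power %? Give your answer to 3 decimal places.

R1 (z=43.0): ¬cool=1−0.33=0.67 → w = 0.67
R2 (z=25.5): cold=0.75 → w = 0.75
R3 (z=63.7): cool=0.33, ¬empty=1−0.74=0.26; AND[max(0, a+b−1)] → w = 0.00
R4 (z=65.7): empty=0.74, ¬cool=1−0.33=0.67; AND[max(0, a+b−1)] → w = 0.41
Weighted average = (0.67·43.0 + 0.75·25.5 + 0.00·63.7 + 0.41·65.7) / (0.67 + 0.75 + 0.00 + 0.41)
  = 74.8720 / 1.8300 = 40.914

40.914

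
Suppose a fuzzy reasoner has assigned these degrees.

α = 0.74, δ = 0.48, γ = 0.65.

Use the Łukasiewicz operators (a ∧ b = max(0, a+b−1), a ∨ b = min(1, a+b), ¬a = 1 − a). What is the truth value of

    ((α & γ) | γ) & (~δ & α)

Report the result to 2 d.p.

0.26

α & γ = max(0, a+b−1) on (0.74, 0.65) = 0.39
(α & γ) | γ = min(1, a+b) on (0.39, 0.65) = 1.00
~δ = 1 − 0.48 = 0.52
~δ & α = max(0, a+b−1) on (0.52, 0.74) = 0.26
((α & γ) | γ) & (~δ & α) = max(0, a+b−1) on (1.00, 0.26) = 0.26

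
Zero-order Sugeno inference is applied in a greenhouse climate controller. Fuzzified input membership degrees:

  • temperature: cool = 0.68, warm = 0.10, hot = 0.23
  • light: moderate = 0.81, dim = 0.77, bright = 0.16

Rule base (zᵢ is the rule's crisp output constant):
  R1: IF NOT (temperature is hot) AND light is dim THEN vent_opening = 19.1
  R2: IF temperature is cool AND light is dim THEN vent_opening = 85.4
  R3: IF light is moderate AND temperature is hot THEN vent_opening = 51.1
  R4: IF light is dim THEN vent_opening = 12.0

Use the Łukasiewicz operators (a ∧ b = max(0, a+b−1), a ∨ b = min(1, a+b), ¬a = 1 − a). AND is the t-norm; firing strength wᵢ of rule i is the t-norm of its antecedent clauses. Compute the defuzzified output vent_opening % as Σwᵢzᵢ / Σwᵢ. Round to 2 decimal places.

R1 (z=19.1): ¬hot=1−0.23=0.77, dim=0.77; AND[max(0, a+b−1)] → w = 0.54
R2 (z=85.4): cool=0.68, dim=0.77; AND[max(0, a+b−1)] → w = 0.45
R3 (z=51.1): moderate=0.81, hot=0.23; AND[max(0, a+b−1)] → w = 0.04
R4 (z=12.0): dim=0.77 → w = 0.77
Weighted average = (0.54·19.1 + 0.45·85.4 + 0.04·51.1 + 0.77·12.0) / (0.54 + 0.45 + 0.04 + 0.77)
  = 60.0280 / 1.8000 = 33.35

33.35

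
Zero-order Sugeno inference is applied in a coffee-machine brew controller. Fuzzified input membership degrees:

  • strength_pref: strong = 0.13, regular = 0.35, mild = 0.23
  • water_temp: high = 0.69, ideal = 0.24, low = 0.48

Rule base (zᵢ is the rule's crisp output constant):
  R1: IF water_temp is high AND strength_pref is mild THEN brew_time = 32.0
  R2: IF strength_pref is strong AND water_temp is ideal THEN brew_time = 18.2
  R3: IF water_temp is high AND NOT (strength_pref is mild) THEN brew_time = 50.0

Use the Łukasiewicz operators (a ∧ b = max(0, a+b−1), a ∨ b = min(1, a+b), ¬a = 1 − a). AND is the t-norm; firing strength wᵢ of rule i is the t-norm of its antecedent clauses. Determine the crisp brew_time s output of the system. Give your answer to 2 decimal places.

50.00

R1 (z=32.0): high=0.69, mild=0.23; AND[max(0, a+b−1)] → w = 0.00
R2 (z=18.2): strong=0.13, ideal=0.24; AND[max(0, a+b−1)] → w = 0.00
R3 (z=50.0): high=0.69, ¬mild=1−0.23=0.77; AND[max(0, a+b−1)] → w = 0.46
Weighted average = (0.00·32.0 + 0.00·18.2 + 0.46·50.0) / (0.00 + 0.00 + 0.46)
  = 23.0000 / 0.4600 = 50.00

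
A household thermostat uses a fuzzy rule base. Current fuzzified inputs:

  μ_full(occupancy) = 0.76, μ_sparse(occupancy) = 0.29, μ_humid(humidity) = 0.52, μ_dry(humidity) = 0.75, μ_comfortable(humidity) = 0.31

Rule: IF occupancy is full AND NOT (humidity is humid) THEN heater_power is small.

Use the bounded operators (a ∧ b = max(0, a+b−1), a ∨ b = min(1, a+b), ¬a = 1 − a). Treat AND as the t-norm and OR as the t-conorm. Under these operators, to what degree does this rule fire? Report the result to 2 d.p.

firing strength: full=0.76, ¬humid=1−0.52=0.48; AND[max(0, a+b−1)] → w = 0.24

0.24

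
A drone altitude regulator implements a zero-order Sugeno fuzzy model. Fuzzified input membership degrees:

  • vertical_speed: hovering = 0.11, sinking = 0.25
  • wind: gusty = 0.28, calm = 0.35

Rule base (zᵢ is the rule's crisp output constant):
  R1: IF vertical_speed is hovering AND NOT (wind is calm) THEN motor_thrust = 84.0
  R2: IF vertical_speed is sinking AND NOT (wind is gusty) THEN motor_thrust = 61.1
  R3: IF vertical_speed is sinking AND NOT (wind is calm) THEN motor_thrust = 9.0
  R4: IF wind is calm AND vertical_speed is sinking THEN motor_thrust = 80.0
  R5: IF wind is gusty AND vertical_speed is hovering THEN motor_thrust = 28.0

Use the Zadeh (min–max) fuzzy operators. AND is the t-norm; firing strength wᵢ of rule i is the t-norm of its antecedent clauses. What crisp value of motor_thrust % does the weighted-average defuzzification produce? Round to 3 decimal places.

R1 (z=84.0): hovering=0.11, ¬calm=1−0.35=0.65; AND[min(a, b)] → w = 0.11
R2 (z=61.1): sinking=0.25, ¬gusty=1−0.28=0.72; AND[min(a, b)] → w = 0.25
R3 (z=9.0): sinking=0.25, ¬calm=1−0.35=0.65; AND[min(a, b)] → w = 0.25
R4 (z=80.0): calm=0.35, sinking=0.25; AND[min(a, b)] → w = 0.25
R5 (z=28.0): gusty=0.28, hovering=0.11; AND[min(a, b)] → w = 0.11
Weighted average = (0.11·84.0 + 0.25·61.1 + 0.25·9.0 + 0.25·80.0 + 0.11·28.0) / (0.11 + 0.25 + 0.25 + 0.25 + 0.11)
  = 49.8450 / 0.9700 = 51.387

51.387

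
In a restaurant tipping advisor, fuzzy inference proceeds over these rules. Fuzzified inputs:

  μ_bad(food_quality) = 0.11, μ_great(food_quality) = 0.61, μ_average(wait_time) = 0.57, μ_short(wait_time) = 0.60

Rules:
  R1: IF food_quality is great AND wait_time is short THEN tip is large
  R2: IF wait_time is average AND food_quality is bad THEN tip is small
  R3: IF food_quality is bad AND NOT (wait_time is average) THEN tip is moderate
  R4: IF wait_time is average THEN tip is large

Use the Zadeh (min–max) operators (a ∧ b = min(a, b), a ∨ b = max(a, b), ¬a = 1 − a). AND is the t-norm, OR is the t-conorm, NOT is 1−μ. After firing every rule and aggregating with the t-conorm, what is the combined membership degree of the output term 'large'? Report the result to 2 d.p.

R1: great=0.61, short=0.60; AND[min(a, b)] → w = 0.60
R2: average=0.57, bad=0.11; AND[min(a, b)] → w = 0.11
R3: bad=0.11, ¬average=1−0.57=0.43; AND[min(a, b)] → w = 0.11
R4: average=0.57 → w = 0.57
Rules with consequent 'large': {R1, R4} → strengths 0.60, 0.57
Aggregate via t-conorm [max(a, b)]: 0.60

0.60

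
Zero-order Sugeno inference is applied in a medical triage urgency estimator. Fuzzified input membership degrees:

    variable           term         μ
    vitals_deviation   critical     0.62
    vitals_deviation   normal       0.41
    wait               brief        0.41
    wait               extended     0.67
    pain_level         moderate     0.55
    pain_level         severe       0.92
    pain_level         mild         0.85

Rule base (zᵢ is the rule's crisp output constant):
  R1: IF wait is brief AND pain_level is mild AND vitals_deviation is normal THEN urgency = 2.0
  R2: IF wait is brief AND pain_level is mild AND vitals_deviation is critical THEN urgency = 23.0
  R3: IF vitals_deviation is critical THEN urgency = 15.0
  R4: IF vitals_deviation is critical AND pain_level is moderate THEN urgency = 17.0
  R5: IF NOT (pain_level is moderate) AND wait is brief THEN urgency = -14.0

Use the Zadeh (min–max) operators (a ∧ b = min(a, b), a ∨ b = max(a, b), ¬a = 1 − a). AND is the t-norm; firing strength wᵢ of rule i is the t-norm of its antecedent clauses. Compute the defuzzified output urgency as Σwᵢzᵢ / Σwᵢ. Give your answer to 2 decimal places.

9.65

R1 (z=2.0): brief=0.41, mild=0.85, normal=0.41; AND[min(a, b)] → w = 0.41
R2 (z=23.0): brief=0.41, mild=0.85, critical=0.62; AND[min(a, b)] → w = 0.41
R3 (z=15.0): critical=0.62 → w = 0.62
R4 (z=17.0): critical=0.62, moderate=0.55; AND[min(a, b)] → w = 0.55
R5 (z=-14.0): ¬moderate=1−0.55=0.45, brief=0.41; AND[min(a, b)] → w = 0.41
Weighted average = (0.41·2.0 + 0.41·23.0 + 0.62·15.0 + 0.55·17.0 + 0.41·-14.0) / (0.41 + 0.41 + 0.62 + 0.55 + 0.41)
  = 23.1600 / 2.4000 = 9.65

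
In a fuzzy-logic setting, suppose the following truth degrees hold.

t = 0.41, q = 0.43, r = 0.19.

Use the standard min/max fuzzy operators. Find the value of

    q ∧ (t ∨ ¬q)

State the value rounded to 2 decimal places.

0.43

¬q = 1 − 0.43 = 0.57
t ∨ ¬q = max(a, b) on (0.41, 0.57) = 0.57
q ∧ (t ∨ ¬q) = min(a, b) on (0.43, 0.57) = 0.43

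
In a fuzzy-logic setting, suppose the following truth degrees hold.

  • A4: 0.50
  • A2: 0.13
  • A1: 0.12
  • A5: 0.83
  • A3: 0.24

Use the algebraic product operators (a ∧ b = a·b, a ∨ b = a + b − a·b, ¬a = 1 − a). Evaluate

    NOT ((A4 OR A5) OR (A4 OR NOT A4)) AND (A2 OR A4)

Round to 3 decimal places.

A4 OR A5 = a + b − a·b on (0.5000, 0.8300) = 0.9150
NOT A4 = 1 − 0.5000 = 0.5000
A4 OR NOT A4 = a + b − a·b on (0.5000, 0.5000) = 0.7500
(A4 OR A5) OR (A4 OR NOT A4) = a + b − a·b on (0.9150, 0.7500) = 0.9788
NOT ((A4 OR A5) OR (A4 OR NOT A4)) = 1 − 0.9788 = 0.0212
A2 OR A4 = a + b − a·b on (0.1300, 0.5000) = 0.5650
NOT ((A4 OR A5) OR (A4 OR NOT A4)) AND (A2 OR A4) = a·b on (0.0212, 0.5650) = 0.0120

0.012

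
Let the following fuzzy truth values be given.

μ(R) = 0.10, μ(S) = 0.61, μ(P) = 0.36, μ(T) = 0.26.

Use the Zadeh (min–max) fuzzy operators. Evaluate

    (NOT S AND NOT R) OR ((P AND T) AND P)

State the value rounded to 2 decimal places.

NOT S = 1 − 0.61 = 0.39
NOT R = 1 − 0.10 = 0.90
NOT S AND NOT R = min(a, b) on (0.39, 0.90) = 0.39
P AND T = min(a, b) on (0.36, 0.26) = 0.26
(P AND T) AND P = min(a, b) on (0.26, 0.36) = 0.26
(NOT S AND NOT R) OR ((P AND T) AND P) = max(a, b) on (0.39, 0.26) = 0.39

0.39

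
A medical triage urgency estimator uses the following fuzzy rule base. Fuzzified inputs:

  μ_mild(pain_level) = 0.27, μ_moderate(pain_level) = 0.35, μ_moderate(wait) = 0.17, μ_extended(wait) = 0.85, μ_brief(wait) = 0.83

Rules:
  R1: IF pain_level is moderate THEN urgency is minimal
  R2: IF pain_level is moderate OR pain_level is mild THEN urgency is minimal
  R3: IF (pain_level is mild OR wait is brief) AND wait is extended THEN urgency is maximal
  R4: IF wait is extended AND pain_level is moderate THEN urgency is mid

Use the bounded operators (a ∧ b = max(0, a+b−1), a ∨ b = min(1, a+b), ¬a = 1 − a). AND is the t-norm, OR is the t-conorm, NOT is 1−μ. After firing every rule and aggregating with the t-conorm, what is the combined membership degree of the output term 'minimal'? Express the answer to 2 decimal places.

R1: moderate=0.35 → w = 0.35
R2: moderate=0.35, mild=0.27; OR[min(1, a+b)] → w = 0.62
R3: (mild=0.27 OR brief=0.83) = 1.00; AND[max(0, a+b−1)] with extended=0.85 → w = 0.85
R4: extended=0.85, moderate=0.35; AND[max(0, a+b−1)] → w = 0.20
Rules with consequent 'minimal': {R1, R2} → strengths 0.35, 0.62
Aggregate via t-conorm [min(1, a+b)]: 0.97

0.97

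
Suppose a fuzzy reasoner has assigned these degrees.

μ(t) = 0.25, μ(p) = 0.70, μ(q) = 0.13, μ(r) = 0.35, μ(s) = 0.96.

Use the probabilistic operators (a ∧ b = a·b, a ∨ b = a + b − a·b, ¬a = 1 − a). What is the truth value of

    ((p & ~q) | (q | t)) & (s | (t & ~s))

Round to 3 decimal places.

~q = 1 − 0.1300 = 0.8700
p & ~q = a·b on (0.7000, 0.8700) = 0.6090
q | t = a + b − a·b on (0.1300, 0.2500) = 0.3475
(p & ~q) | (q | t) = a + b − a·b on (0.6090, 0.3475) = 0.7449
~s = 1 − 0.9600 = 0.0400
t & ~s = a·b on (0.2500, 0.0400) = 0.0100
s | (t & ~s) = a + b − a·b on (0.9600, 0.0100) = 0.9604
((p & ~q) | (q | t)) & (s | (t & ~s)) = a·b on (0.7449, 0.9604) = 0.7154

0.715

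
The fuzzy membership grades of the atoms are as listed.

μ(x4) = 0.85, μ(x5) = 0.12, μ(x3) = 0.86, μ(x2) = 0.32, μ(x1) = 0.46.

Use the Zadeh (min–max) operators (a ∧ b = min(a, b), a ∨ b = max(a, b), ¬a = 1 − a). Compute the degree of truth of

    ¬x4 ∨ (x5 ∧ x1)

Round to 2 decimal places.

¬x4 = 1 − 0.85 = 0.15
x5 ∧ x1 = min(a, b) on (0.12, 0.46) = 0.12
¬x4 ∨ (x5 ∧ x1) = max(a, b) on (0.15, 0.12) = 0.15

0.15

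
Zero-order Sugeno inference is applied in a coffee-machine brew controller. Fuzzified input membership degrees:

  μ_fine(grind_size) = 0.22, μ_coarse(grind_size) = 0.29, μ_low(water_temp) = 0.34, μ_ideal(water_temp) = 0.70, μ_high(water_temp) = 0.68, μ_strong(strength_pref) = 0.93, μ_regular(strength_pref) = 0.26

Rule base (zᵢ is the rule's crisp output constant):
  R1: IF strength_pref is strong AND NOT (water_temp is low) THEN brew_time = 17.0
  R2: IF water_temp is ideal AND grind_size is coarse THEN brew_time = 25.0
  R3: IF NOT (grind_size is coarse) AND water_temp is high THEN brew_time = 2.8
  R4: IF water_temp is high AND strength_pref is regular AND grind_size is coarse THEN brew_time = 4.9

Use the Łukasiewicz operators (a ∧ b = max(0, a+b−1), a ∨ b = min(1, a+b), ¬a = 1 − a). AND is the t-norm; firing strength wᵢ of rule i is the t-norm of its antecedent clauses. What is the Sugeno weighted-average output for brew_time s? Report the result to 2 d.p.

R1 (z=17.0): strong=0.93, ¬low=1−0.34=0.66; AND[max(0, a+b−1)] → w = 0.59
R2 (z=25.0): ideal=0.70, coarse=0.29; AND[max(0, a+b−1)] → w = 0.00
R3 (z=2.8): ¬coarse=1−0.29=0.71, high=0.68; AND[max(0, a+b−1)] → w = 0.39
R4 (z=4.9): high=0.68, regular=0.26, coarse=0.29; AND[max(0, a+b−1)] → w = 0.00
Weighted average = (0.59·17.0 + 0.00·25.0 + 0.39·2.8 + 0.00·4.9) / (0.59 + 0.00 + 0.39 + 0.00)
  = 11.1220 / 0.9800 = 11.35

11.35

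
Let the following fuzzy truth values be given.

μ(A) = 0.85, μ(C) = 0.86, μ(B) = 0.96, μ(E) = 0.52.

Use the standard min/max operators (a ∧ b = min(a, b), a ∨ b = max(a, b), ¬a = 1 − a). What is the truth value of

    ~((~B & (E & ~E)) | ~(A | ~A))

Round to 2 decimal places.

~B = 1 − 0.96 = 0.04
~E = 1 − 0.52 = 0.48
E & ~E = min(a, b) on (0.52, 0.48) = 0.48
~B & (E & ~E) = min(a, b) on (0.04, 0.48) = 0.04
~A = 1 − 0.85 = 0.15
A | ~A = max(a, b) on (0.85, 0.15) = 0.85
~(A | ~A) = 1 − 0.85 = 0.15
(~B & (E & ~E)) | ~(A | ~A) = max(a, b) on (0.04, 0.15) = 0.15
~((~B & (E & ~E)) | ~(A | ~A)) = 1 − 0.15 = 0.85

0.85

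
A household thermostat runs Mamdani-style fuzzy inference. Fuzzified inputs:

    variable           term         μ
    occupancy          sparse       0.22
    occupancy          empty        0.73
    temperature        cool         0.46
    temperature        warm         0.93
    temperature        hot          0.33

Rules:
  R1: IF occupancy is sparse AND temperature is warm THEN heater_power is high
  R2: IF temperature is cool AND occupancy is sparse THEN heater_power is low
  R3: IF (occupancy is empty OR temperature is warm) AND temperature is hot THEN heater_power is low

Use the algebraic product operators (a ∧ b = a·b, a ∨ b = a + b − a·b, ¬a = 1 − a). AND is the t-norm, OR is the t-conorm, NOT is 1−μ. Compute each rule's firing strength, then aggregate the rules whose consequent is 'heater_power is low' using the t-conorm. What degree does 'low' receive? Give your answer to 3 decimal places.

R1: sparse=0.22, warm=0.93; AND[a·b] → w = 0.2046
R2: cool=0.46, sparse=0.22; AND[a·b] → w = 0.1012
R3: (empty=0.73 OR warm=0.93) = 0.9811; AND[a·b] with hot=0.33 → w = 0.3238
Rules with consequent 'low': {R2, R3} → strengths 0.1012, 0.3238
Aggregate via t-conorm [a + b − a·b]: 0.3922

0.392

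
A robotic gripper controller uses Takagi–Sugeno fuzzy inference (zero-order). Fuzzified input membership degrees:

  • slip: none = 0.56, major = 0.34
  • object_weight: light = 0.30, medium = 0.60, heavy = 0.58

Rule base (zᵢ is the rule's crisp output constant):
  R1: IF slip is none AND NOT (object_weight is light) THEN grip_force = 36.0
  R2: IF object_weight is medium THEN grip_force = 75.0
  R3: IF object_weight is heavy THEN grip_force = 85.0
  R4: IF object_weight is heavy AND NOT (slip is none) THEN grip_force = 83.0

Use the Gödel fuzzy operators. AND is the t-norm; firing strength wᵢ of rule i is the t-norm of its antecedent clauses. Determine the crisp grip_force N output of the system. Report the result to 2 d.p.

R1 (z=36.0): none=0.56, ¬light=1−0.30=0.70; AND[min(a, b)] → w = 0.56
R2 (z=75.0): medium=0.60 → w = 0.60
R3 (z=85.0): heavy=0.58 → w = 0.58
R4 (z=83.0): heavy=0.58, ¬none=1−0.56=0.44; AND[min(a, b)] → w = 0.44
Weighted average = (0.56·36.0 + 0.60·75.0 + 0.58·85.0 + 0.44·83.0) / (0.56 + 0.60 + 0.58 + 0.44)
  = 150.9800 / 2.1800 = 69.26

69.26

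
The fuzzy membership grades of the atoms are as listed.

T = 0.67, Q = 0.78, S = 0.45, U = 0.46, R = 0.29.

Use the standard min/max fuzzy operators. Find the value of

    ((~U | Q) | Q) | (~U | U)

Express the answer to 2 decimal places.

0.78

~U = 1 − 0.46 = 0.54
~U | Q = max(a, b) on (0.54, 0.78) = 0.78
(~U | Q) | Q = max(a, b) on (0.78, 0.78) = 0.78
~U = 1 − 0.46 = 0.54
~U | U = max(a, b) on (0.54, 0.46) = 0.54
((~U | Q) | Q) | (~U | U) = max(a, b) on (0.78, 0.54) = 0.78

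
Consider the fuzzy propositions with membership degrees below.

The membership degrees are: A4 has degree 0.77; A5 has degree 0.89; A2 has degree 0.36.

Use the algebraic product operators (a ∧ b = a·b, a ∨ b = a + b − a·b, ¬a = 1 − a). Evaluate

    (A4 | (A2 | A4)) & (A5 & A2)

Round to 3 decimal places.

A2 | A4 = a + b − a·b on (0.3600, 0.7700) = 0.8528
A4 | (A2 | A4) = a + b − a·b on (0.7700, 0.8528) = 0.9661
A5 & A2 = a·b on (0.8900, 0.3600) = 0.3204
(A4 | (A2 | A4)) & (A5 & A2) = a·b on (0.9661, 0.3204) = 0.3096

0.310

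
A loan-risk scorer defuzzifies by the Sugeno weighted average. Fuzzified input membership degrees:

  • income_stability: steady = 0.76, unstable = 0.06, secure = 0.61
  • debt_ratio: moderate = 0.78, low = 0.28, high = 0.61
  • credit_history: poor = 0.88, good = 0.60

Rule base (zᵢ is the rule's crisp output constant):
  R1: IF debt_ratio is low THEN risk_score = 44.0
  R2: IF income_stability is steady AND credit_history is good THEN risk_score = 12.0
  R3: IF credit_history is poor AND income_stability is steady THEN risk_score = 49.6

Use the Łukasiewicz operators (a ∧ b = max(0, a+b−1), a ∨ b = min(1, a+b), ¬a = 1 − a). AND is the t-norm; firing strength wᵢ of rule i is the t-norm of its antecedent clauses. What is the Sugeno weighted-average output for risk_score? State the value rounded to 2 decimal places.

R1 (z=44.0): low=0.28 → w = 0.28
R2 (z=12.0): steady=0.76, good=0.60; AND[max(0, a+b−1)] → w = 0.36
R3 (z=49.6): poor=0.88, steady=0.76; AND[max(0, a+b−1)] → w = 0.64
Weighted average = (0.28·44.0 + 0.36·12.0 + 0.64·49.6) / (0.28 + 0.36 + 0.64)
  = 48.3840 / 1.2800 = 37.80

37.80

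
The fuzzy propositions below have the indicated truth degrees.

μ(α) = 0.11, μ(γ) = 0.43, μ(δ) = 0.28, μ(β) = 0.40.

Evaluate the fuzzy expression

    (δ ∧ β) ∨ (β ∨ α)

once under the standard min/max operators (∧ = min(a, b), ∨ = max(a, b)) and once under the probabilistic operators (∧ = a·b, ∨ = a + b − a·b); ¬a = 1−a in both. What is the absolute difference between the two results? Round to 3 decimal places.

Under standard min/max:
  δ ∧ β = min(a, b) on (0.28, 0.40) = 0.28
  β ∨ α = max(a, b) on (0.40, 0.11) = 0.40
  (δ ∧ β) ∨ (β ∨ α) = max(a, b) on (0.28, 0.40) = 0.40
  → value = 0.4000
Under probabilistic:
  δ ∧ β = a·b on (0.2800, 0.4000) = 0.1120
  β ∨ α = a + b − a·b on (0.4000, 0.1100) = 0.4660
  (δ ∧ β) ∨ (β ∨ α) = a + b − a·b on (0.1120, 0.4660) = 0.5258
  → value = 0.5258
|0.4000 − 0.5258| = 0.126

0.126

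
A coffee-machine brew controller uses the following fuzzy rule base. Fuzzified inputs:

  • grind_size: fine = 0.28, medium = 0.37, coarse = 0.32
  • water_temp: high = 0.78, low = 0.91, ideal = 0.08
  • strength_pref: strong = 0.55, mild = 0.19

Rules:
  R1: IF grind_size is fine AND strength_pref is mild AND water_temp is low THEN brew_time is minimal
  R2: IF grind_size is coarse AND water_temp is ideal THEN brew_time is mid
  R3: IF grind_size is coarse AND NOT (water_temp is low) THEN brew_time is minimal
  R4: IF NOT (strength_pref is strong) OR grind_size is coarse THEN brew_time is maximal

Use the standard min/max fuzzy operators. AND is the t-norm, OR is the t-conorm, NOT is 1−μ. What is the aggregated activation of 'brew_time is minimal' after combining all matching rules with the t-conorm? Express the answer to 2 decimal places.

0.19

R1: fine=0.28, mild=0.19, low=0.91; AND[min(a, b)] → w = 0.19
R2: coarse=0.32, ideal=0.08; AND[min(a, b)] → w = 0.08
R3: coarse=0.32, ¬low=1−0.91=0.09; AND[min(a, b)] → w = 0.09
R4: ¬strong=1−0.55=0.45, coarse=0.32; OR[max(a, b)] → w = 0.45
Rules with consequent 'minimal': {R1, R3} → strengths 0.19, 0.09
Aggregate via t-conorm [max(a, b)]: 0.19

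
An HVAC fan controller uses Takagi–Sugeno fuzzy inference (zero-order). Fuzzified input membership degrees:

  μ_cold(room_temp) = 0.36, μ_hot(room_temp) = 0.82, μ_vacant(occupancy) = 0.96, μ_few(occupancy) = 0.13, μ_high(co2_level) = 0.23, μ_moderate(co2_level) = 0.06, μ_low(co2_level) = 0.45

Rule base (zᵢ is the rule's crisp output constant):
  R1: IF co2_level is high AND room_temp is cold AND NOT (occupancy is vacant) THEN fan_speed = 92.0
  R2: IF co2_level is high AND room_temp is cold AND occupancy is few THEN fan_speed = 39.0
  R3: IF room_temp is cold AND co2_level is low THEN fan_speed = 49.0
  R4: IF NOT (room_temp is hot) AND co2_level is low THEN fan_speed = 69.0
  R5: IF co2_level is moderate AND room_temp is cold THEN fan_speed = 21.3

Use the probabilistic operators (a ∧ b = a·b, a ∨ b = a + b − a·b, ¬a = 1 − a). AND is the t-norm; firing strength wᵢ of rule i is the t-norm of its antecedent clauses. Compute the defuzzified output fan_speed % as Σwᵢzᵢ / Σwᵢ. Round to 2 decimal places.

52.79

R1 (z=92.0): high=0.23, cold=0.36, ¬vacant=1−0.96=0.04; AND[a·b] → w = 0.0033
R2 (z=39.0): high=0.23, cold=0.36, few=0.13; AND[a·b] → w = 0.0108
R3 (z=49.0): cold=0.36, low=0.45; AND[a·b] → w = 0.1620
R4 (z=69.0): ¬hot=1−0.82=0.18, low=0.45; AND[a·b] → w = 0.0810
R5 (z=21.3): moderate=0.06, cold=0.36; AND[a·b] → w = 0.0216
Weighted average = (0.0033·92.0 + 0.0108·39.0 + 0.1620·49.0 + 0.0810·69.0 + 0.0216·21.3) / (0.0033 + 0.0108 + 0.1620 + 0.0810 + 0.0216)
  = 14.7116 / 0.2787 = 52.79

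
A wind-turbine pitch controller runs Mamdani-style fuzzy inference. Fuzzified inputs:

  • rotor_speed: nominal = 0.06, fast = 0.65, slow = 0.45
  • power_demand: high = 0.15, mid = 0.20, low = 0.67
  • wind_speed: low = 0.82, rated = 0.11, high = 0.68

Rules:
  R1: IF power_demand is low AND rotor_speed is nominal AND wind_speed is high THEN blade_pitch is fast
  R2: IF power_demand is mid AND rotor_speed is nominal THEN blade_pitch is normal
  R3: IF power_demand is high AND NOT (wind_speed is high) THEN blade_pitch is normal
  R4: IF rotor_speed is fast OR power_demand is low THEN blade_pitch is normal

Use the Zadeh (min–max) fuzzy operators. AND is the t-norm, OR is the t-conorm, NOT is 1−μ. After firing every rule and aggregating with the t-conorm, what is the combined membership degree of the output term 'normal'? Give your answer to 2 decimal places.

R1: low=0.67, nominal=0.06, high=0.68; AND[min(a, b)] → w = 0.06
R2: mid=0.20, nominal=0.06; AND[min(a, b)] → w = 0.06
R3: high=0.15, ¬high=1−0.68=0.32; AND[min(a, b)] → w = 0.15
R4: fast=0.65, low=0.67; OR[max(a, b)] → w = 0.67
Rules with consequent 'normal': {R2, R3, R4} → strengths 0.06, 0.15, 0.67
Aggregate via t-conorm [max(a, b)]: 0.67

0.67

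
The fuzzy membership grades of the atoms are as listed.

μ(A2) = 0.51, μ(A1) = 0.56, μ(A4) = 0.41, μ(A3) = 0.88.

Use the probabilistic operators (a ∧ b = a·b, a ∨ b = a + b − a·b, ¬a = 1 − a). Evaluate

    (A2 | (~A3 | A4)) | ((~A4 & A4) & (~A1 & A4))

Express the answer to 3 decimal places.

~A3 = 1 − 0.8800 = 0.1200
~A3 | A4 = a + b − a·b on (0.1200, 0.4100) = 0.4808
A2 | (~A3 | A4) = a + b − a·b on (0.5100, 0.4808) = 0.7456
~A4 = 1 − 0.4100 = 0.5900
~A4 & A4 = a·b on (0.5900, 0.4100) = 0.2419
~A1 = 1 − 0.5600 = 0.4400
~A1 & A4 = a·b on (0.4400, 0.4100) = 0.1804
(~A4 & A4) & (~A1 & A4) = a·b on (0.2419, 0.1804) = 0.0436
(A2 | (~A3 | A4)) | ((~A4 & A4) & (~A1 & A4)) = a + b − a·b on (0.7456, 0.0436) = 0.7567

0.757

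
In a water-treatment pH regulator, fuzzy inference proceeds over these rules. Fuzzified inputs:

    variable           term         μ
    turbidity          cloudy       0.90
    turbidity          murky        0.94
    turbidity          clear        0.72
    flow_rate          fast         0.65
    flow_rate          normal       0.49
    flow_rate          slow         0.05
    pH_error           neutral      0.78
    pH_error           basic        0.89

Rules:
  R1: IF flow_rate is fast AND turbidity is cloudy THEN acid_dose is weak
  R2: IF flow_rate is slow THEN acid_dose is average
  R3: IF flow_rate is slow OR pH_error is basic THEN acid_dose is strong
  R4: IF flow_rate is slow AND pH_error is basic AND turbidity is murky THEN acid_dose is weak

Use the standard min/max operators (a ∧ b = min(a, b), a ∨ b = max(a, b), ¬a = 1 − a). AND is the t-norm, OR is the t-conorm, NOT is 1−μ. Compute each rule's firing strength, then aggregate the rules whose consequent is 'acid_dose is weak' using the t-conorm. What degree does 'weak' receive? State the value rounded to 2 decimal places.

R1: fast=0.65, cloudy=0.90; AND[min(a, b)] → w = 0.65
R2: slow=0.05 → w = 0.05
R3: slow=0.05, basic=0.89; OR[max(a, b)] → w = 0.89
R4: slow=0.05, basic=0.89, murky=0.94; AND[min(a, b)] → w = 0.05
Rules with consequent 'weak': {R1, R4} → strengths 0.65, 0.05
Aggregate via t-conorm [max(a, b)]: 0.65

0.65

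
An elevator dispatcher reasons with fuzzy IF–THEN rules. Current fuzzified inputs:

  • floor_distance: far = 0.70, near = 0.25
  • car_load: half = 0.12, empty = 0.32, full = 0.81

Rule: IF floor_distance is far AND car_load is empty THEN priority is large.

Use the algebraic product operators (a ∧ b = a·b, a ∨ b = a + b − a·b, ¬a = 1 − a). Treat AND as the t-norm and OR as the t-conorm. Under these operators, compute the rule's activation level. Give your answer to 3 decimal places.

0.224

firing strength: far=0.70, empty=0.32; AND[a·b] → w = 0.2240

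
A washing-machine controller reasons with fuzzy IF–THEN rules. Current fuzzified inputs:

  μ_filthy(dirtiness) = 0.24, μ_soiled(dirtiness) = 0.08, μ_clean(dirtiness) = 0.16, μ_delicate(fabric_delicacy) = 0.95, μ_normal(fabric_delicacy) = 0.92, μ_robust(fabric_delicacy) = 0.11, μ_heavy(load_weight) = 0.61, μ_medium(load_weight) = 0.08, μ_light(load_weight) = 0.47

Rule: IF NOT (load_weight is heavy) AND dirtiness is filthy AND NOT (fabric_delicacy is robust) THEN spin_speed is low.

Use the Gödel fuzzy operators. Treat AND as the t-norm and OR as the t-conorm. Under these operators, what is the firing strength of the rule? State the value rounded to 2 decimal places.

firing strength: ¬heavy=1−0.61=0.39, filthy=0.24, ¬robust=1−0.11=0.89; AND[min(a, b)] → w = 0.24

0.24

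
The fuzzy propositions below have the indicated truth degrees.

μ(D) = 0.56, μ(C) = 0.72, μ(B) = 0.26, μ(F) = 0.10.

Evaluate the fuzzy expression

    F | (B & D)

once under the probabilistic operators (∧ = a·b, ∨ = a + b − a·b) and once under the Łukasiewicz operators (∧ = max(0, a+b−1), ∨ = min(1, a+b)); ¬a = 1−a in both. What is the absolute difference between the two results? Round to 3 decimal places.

0.131

Under probabilistic:
  B & D = a·b on (0.2600, 0.5600) = 0.1456
  F | (B & D) = a + b − a·b on (0.1000, 0.1456) = 0.2310
  → value = 0.2310
Under Łukasiewicz:
  B & D = max(0, a+b−1) on (0.26, 0.56) = 0.00
  F | (B & D) = min(1, a+b) on (0.10, 0.00) = 0.10
  → value = 0.1000
|0.2310 − 0.1000| = 0.131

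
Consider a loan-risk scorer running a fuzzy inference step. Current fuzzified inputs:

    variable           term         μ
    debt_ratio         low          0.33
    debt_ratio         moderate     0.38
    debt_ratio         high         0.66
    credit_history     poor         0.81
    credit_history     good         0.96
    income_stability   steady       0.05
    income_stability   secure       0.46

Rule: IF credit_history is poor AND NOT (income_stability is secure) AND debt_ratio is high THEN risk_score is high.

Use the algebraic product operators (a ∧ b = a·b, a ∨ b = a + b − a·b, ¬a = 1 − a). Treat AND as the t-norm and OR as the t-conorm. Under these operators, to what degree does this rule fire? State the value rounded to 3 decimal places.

firing strength: poor=0.81, ¬secure=1−0.46=0.54, high=0.66; AND[a·b] → w = 0.2887

0.289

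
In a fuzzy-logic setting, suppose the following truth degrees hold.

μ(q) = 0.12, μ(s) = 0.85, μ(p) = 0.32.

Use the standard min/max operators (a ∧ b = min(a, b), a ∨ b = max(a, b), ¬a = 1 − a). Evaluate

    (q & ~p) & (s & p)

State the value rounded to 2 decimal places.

~p = 1 − 0.32 = 0.68
q & ~p = min(a, b) on (0.12, 0.68) = 0.12
s & p = min(a, b) on (0.85, 0.32) = 0.32
(q & ~p) & (s & p) = min(a, b) on (0.12, 0.32) = 0.12

0.12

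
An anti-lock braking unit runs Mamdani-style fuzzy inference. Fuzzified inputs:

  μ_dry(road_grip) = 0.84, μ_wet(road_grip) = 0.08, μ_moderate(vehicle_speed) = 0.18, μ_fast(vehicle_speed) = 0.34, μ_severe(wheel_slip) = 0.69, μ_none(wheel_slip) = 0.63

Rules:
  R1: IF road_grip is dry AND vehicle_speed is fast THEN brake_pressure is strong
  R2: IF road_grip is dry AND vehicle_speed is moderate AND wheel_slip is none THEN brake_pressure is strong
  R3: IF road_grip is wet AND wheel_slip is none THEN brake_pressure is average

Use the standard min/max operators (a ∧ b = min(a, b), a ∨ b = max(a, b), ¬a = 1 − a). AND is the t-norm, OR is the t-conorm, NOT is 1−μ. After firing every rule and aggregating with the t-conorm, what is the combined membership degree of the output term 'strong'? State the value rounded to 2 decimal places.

R1: dry=0.84, fast=0.34; AND[min(a, b)] → w = 0.34
R2: dry=0.84, moderate=0.18, none=0.63; AND[min(a, b)] → w = 0.18
R3: wet=0.08, none=0.63; AND[min(a, b)] → w = 0.08
Rules with consequent 'strong': {R1, R2} → strengths 0.34, 0.18
Aggregate via t-conorm [max(a, b)]: 0.34

0.34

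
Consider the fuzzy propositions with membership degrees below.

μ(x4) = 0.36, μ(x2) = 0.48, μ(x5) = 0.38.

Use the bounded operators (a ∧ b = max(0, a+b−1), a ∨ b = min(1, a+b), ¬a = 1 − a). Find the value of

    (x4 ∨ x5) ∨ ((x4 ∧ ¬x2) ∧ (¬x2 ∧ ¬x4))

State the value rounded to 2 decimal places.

0.74

x4 ∨ x5 = min(1, a+b) on (0.36, 0.38) = 0.74
¬x2 = 1 − 0.48 = 0.52
x4 ∧ ¬x2 = max(0, a+b−1) on (0.36, 0.52) = 0.00
¬x2 = 1 − 0.48 = 0.52
¬x4 = 1 − 0.36 = 0.64
¬x2 ∧ ¬x4 = max(0, a+b−1) on (0.52, 0.64) = 0.16
(x4 ∧ ¬x2) ∧ (¬x2 ∧ ¬x4) = max(0, a+b−1) on (0.00, 0.16) = 0.00
(x4 ∨ x5) ∨ ((x4 ∧ ¬x2) ∧ (¬x2 ∧ ¬x4)) = min(1, a+b) on (0.74, 0.00) = 0.74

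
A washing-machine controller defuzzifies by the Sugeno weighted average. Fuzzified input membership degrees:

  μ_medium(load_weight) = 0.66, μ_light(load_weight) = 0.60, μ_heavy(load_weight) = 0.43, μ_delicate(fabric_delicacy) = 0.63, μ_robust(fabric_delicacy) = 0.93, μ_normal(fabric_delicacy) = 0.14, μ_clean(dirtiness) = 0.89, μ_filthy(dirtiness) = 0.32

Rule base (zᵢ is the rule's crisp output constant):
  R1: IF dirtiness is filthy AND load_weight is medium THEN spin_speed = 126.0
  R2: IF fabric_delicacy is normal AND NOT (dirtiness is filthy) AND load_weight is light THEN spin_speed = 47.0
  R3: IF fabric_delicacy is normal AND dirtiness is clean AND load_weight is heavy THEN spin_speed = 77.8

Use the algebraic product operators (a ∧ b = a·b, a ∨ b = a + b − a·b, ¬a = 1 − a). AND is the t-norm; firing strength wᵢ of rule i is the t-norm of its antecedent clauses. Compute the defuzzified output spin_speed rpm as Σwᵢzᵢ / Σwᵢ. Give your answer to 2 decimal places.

R1 (z=126.0): filthy=0.32, medium=0.66; AND[a·b] → w = 0.2112
R2 (z=47.0): normal=0.14, ¬filthy=1−0.32=0.68, light=0.60; AND[a·b] → w = 0.0571
R3 (z=77.8): normal=0.14, clean=0.89, heavy=0.43; AND[a·b] → w = 0.0536
Weighted average = (0.2112·126.0 + 0.0571·47.0 + 0.0536·77.8) / (0.2112 + 0.0571 + 0.0536)
  = 33.4642 / 0.3219 = 103.96

103.96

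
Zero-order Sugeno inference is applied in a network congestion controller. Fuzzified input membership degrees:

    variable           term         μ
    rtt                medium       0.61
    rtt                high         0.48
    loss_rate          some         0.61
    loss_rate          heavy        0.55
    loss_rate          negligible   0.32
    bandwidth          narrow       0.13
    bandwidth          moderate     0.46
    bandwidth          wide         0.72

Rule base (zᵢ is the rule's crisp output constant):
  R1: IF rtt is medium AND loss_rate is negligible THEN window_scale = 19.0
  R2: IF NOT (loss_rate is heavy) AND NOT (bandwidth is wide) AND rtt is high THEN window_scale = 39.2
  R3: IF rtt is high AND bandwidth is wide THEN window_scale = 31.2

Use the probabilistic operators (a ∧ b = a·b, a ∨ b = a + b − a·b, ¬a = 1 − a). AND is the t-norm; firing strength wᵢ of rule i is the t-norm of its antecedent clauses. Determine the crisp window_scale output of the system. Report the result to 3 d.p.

28.044

R1 (z=19.0): medium=0.61, negligible=0.32; AND[a·b] → w = 0.1952
R2 (z=39.2): ¬heavy=1−0.55=0.45, ¬wide=1−0.72=0.28, high=0.48; AND[a·b] → w = 0.0605
R3 (z=31.2): high=0.48, wide=0.72; AND[a·b] → w = 0.3456
Weighted average = (0.1952·19.0 + 0.0605·39.2 + 0.3456·31.2) / (0.1952 + 0.0605 + 0.3456)
  = 16.8623 / 0.6013 = 28.044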